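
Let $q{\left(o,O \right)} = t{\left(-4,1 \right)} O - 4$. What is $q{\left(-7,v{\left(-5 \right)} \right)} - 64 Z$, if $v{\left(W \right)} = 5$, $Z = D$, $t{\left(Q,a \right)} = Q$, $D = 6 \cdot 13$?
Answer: $-5016$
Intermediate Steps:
$D = 78$
$Z = 78$
$q{\left(o,O \right)} = -4 - 4 O$ ($q{\left(o,O \right)} = - 4 O - 4 = -4 - 4 O$)
$q{\left(-7,v{\left(-5 \right)} \right)} - 64 Z = \left(-4 - 20\right) - 4992 = -24 - 4992 = -5016$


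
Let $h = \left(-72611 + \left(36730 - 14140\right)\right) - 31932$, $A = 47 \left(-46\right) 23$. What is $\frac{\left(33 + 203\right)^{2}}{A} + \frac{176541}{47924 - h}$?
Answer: $\frac{772524187}{3229131851} \approx 0.23924$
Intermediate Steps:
$A = -49726$ ($A = \left(-2162\right) 23 = -49726$)
$h = -81953$ ($h = \left(-72611 + \left(36730 - 14140\right)\right) - 31932 = \left(-72611 + 22590\right) - 31932 = -50021 - 31932 = -81953$)
$\frac{\left(33 + 203\right)^{2}}{A} + \frac{176541}{47924 - h} = \frac{\left(33 + 203\right)^{2}}{-49726} + \frac{176541}{47924 - -81953} = 236^{2} \left(- \frac{1}{49726}\right) + \frac{176541}{47924 + 81953} = 55696 \left(- \frac{1}{49726}\right) + \frac{176541}{129877} = - \frac{27848}{24863} + 176541 \cdot \frac{1}{129877} = - \frac{27848}{24863} + \frac{176541}{129877} = \frac{772524187}{3229131851}$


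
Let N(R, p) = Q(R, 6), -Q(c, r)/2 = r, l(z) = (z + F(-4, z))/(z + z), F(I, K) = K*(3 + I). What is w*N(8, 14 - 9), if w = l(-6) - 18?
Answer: 216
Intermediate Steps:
l(z) = 0 (l(z) = (z + z*(3 - 4))/(z + z) = (z + z*(-1))/((2*z)) = (z - z)*(1/(2*z)) = 0*(1/(2*z)) = 0)
Q(c, r) = -2*r
N(R, p) = -12 (N(R, p) = -2*6 = -12)
w = -18 (w = 0 - 18 = -18)
w*N(8, 14 - 9) = -18*(-12) = 216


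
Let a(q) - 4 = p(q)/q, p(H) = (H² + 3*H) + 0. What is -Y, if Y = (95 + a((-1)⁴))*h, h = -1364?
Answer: 140492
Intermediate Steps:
p(H) = H² + 3*H
a(q) = 7 + q (a(q) = 4 + (q*(3 + q))/q = 4 + (3 + q) = 7 + q)
Y = -140492 (Y = (95 + (7 + (-1)⁴))*(-1364) = (95 + (7 + 1))*(-1364) = (95 + 8)*(-1364) = 103*(-1364) = -140492)
-Y = -1*(-140492) = 140492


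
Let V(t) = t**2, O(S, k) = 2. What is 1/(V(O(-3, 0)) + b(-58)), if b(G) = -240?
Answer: -1/236 ≈ -0.0042373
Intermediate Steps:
1/(V(O(-3, 0)) + b(-58)) = 1/(2**2 - 240) = 1/(4 - 240) = 1/(-236) = -1/236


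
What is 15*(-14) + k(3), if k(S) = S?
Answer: -207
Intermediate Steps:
15*(-14) + k(3) = 15*(-14) + 3 = -210 + 3 = -207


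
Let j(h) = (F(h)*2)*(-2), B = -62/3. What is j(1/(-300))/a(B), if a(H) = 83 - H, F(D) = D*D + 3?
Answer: -270001/2332500 ≈ -0.11576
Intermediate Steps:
F(D) = 3 + D² (F(D) = D² + 3 = 3 + D²)
B = -62/3 (B = -62*⅓ = -62/3 ≈ -20.667)
j(h) = -12 - 4*h² (j(h) = ((3 + h²)*2)*(-2) = (6 + 2*h²)*(-2) = -12 - 4*h²)
j(1/(-300))/a(B) = (-12 - 4*(1/(-300))²)/(83 - 1*(-62/3)) = (-12 - 4*(-1/300)²)/(83 + 62/3) = (-12 - 4*1/90000)/(311/3) = (-12 - 1/22500)*(3/311) = -270001/22500*3/311 = -270001/2332500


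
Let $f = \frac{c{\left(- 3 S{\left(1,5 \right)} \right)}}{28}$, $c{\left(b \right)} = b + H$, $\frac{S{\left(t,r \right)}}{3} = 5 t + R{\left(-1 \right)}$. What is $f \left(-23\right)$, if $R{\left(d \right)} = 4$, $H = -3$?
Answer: $69$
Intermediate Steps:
$S{\left(t,r \right)} = 12 + 15 t$ ($S{\left(t,r \right)} = 3 \left(5 t + 4\right) = 3 \left(4 + 5 t\right) = 12 + 15 t$)
$c{\left(b \right)} = -3 + b$ ($c{\left(b \right)} = b - 3 = -3 + b$)
$f = -3$ ($f = \frac{-3 - 3 \left(12 + 15 \cdot 1\right)}{28} = \left(-3 - 3 \left(12 + 15\right)\right) \frac{1}{28} = \left(-3 - 81\right) \frac{1}{28} = \left(-84\right) \frac{1}{28} = -3$)
$f \left(-23\right) = \left(-3\right) \left(-23\right) = 69$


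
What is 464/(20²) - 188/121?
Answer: -1191/3025 ≈ -0.39372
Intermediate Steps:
464/(20²) - 188/121 = 464/400 - 188*1/121 = 464*(1/400) - 188/121 = 29/25 - 188/121 = -1191/3025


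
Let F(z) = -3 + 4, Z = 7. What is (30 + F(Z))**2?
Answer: 961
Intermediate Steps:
F(z) = 1
(30 + F(Z))**2 = (30 + 1)**2 = 31**2 = 961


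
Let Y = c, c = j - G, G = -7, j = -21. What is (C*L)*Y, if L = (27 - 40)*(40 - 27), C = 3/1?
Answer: 7098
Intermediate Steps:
C = 3 (C = 3*1 = 3)
L = -169 (L = -13*13 = -169)
c = -14 (c = -21 - 1*(-7) = -21 + 7 = -14)
Y = -14
(C*L)*Y = (3*(-169))*(-14) = -507*(-14) = 7098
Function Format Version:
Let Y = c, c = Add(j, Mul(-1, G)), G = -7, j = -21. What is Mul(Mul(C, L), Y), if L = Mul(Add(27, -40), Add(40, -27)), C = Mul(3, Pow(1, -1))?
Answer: 7098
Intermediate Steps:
C = 3 (C = Mul(3, 1) = 3)
L = -169 (L = Mul(-13, 13) = -169)
c = -14 (c = Add(-21, Mul(-1, -7)) = Add(-21, 7) = -14)
Y = -14
Mul(Mul(C, L), Y) = Mul(Mul(3, -169), -14) = Mul(-507, -14) = 7098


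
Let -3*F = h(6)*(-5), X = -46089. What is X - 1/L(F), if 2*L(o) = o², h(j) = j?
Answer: -2304451/50 ≈ -46089.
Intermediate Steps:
F = 10 (F = -2*(-5) = -⅓*(-30) = 10)
L(o) = o²/2
X - 1/L(F) = -46089 - 1/((½)*10²) = -46089 - 1/((½)*100) = -46089 - 1/50 = -2304451/50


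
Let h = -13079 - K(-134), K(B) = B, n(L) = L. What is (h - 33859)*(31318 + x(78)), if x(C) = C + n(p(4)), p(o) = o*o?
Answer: -1470207248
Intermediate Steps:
p(o) = o²
h = -12945 (h = -13079 - 1*(-134) = -13079 + 134 = -12945)
x(C) = 16 + C (x(C) = C + 4² = C + 16 = 16 + C)
(h - 33859)*(31318 + x(78)) = (-12945 - 33859)*(31318 + (16 + 78)) = -46804*(31318 + 94) = -46804*31412 = -1470207248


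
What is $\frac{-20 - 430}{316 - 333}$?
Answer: $\frac{450}{17} \approx 26.471$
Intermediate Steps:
$\frac{-20 - 430}{316 - 333} = - \frac{450}{-17} = \left(-450\right) \left(- \frac{1}{17}\right) = \frac{450}{17}$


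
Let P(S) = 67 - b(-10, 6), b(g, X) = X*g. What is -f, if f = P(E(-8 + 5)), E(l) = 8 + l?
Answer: -127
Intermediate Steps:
P(S) = 127 (P(S) = 67 - 6*(-10) = 67 - 1*(-60) = 67 + 60 = 127)
f = 127
-f = -1*127 = -127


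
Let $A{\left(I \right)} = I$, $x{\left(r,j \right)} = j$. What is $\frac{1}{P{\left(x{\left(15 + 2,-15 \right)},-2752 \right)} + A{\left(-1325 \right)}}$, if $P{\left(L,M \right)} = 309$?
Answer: $- \frac{1}{1016} \approx -0.00098425$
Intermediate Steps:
$\frac{1}{P{\left(x{\left(15 + 2,-15 \right)},-2752 \right)} + A{\left(-1325 \right)}} = \frac{1}{309 - 1325} = \frac{1}{-1016} = - \frac{1}{1016}$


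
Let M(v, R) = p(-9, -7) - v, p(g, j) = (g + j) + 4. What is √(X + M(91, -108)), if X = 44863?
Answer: 2*√11190 ≈ 211.57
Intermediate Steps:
p(g, j) = 4 + g + j
M(v, R) = -12 - v (M(v, R) = (4 - 9 - 7) - v = -12 - v)
√(X + M(91, -108)) = √(44863 + (-12 - 1*91)) = √(44863 + (-12 - 91)) = √(44863 - 103) = √44760 = 2*√11190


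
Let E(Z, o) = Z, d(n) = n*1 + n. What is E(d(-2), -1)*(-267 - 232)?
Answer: 1996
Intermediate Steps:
d(n) = 2*n (d(n) = n + n = 2*n)
E(d(-2), -1)*(-267 - 232) = (2*(-2))*(-267 - 232) = -4*(-499) = 1996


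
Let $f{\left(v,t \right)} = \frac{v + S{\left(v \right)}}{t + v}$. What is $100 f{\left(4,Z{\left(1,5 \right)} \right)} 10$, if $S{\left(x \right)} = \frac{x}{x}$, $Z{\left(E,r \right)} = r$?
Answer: $\frac{5000}{9} \approx 555.56$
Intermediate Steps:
$S{\left(x \right)} = 1$
$f{\left(v,t \right)} = \frac{1 + v}{t + v}$ ($f{\left(v,t \right)} = \frac{v + 1}{t + v} = \frac{1 + v}{t + v}$)
$100 f{\left(4,Z{\left(1,5 \right)} \right)} 10 = 100 \frac{1 + 4}{5 + 4} \cdot 10 = 100 \cdot \frac{1}{9} \cdot 5 \cdot 10 = 100 \cdot \frac{5}{9} \cdot 10 = \frac{500}{9} \cdot 10 = \frac{5000}{9}$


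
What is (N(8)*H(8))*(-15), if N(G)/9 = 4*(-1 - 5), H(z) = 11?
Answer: 35640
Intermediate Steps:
N(G) = -216 (N(G) = 9*(4*(-1 - 5)) = 9*(4*(-6)) = 9*(-24) = -216)
(N(8)*H(8))*(-15) = -216*11*(-15) = -2376*(-15) = 35640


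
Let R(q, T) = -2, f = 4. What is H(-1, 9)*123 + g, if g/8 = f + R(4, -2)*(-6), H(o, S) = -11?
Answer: -1225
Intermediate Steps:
g = 128 (g = 8*(4 - 2*(-6)) = 8*(4 + 12) = 8*16 = 128)
H(-1, 9)*123 + g = -11*123 + 128 = -1353 + 128 = -1225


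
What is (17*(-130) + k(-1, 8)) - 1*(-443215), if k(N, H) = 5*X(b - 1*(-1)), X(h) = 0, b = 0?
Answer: 441005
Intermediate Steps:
k(N, H) = 0 (k(N, H) = 5*0 = 0)
(17*(-130) + k(-1, 8)) - 1*(-443215) = (17*(-130) + 0) - 1*(-443215) = (-2210 + 0) + 443215 = -2210 + 443215 = 441005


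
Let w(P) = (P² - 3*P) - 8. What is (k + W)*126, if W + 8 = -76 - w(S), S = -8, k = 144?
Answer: -2520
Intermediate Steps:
w(P) = -8 + P² - 3*P
W = -164 (W = -8 + (-76 - (-8 + (-8)² - 3*(-8))) = -8 + (-76 - (-8 + 64 + 24)) = -8 + (-76 - 1*80) = -8 + (-76 - 80) = -8 - 156 = -164)
(k + W)*126 = (144 - 164)*126 = -20*126 = -2520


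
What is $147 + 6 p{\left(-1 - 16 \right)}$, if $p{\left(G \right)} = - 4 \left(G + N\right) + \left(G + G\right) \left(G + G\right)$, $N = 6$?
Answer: $7347$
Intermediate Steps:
$p{\left(G \right)} = -24 - 4 G + 4 G^{2}$ ($p{\left(G \right)} = - 4 \left(G + 6\right) + \left(G + G\right) \left(G + G\right) = - 4 \left(6 + G\right) + 2 G 2 G = \left(-24 - 4 G\right) + 4 G^{2} = -24 - 4 G + 4 G^{2}$)
$147 + 6 p{\left(-1 - 16 \right)} = 147 + 6 \left(-24 - 4 \left(-1 - 16\right) + 4 \left(-1 - 16\right)^{2}\right) = 147 + 6 \left(-24 - -68 + 4 \left(-17\right)^{2}\right) = 147 + 6 \left(-24 + 68 + 4 \cdot 289\right) = 147 + 6 \left(-24 + 68 + 1156\right) = 147 + 6 \cdot 1200 = 147 + 7200 = 7347$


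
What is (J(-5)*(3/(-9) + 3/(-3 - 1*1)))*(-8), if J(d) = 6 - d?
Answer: 286/3 ≈ 95.333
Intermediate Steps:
(J(-5)*(3/(-9) + 3/(-3 - 1*1)))*(-8) = ((6 - 1*(-5))*(3/(-9) + 3/(-3 - 1*1)))*(-8) = ((6 + 5)*(3*(-⅑) + 3/(-3 - 1)))*(-8) = (11*(-⅓ + 3/(-4)))*(-8) = (11*(-⅓ + 3*(-¼)))*(-8) = (11*(-⅓ - ¾))*(-8) = (11*(-13/12))*(-8) = -143/12*(-8) = 286/3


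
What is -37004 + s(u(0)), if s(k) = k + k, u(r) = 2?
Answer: -37000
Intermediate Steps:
s(k) = 2*k
-37004 + s(u(0)) = -37004 + 2*2 = -37004 + 4 = -37000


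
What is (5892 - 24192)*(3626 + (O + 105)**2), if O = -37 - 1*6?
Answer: -136701000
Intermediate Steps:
O = -43 (O = -37 - 6 = -43)
(5892 - 24192)*(3626 + (O + 105)**2) = (5892 - 24192)*(3626 + (-43 + 105)**2) = -18300*(3626 + 62**2) = -18300*(3626 + 3844) = -18300*7470 = -136701000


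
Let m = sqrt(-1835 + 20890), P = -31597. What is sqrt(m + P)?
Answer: sqrt(-31597 + sqrt(19055)) ≈ 177.37*I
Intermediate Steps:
m = sqrt(19055) ≈ 138.04
sqrt(m + P) = sqrt(sqrt(19055) - 31597) = sqrt(-31597 + sqrt(19055))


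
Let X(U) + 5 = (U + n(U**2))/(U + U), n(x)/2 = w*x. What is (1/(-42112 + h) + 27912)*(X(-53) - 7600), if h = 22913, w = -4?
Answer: -7923022570295/38398 ≈ -2.0634e+8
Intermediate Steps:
n(x) = -8*x (n(x) = 2*(-4*x) = -8*x)
X(U) = -5 + (U - 8*U**2)/(2*U) (X(U) = -5 + (U - 8*U**2)/(U + U) = -5 + (U - 8*U**2)/((2*U)) = -5 + (U - 8*U**2)*(1/(2*U)) = -5 + (U - 8*U**2)/(2*U))
(1/(-42112 + h) + 27912)*(X(-53) - 7600) = (1/(-42112 + 22913) + 27912)*((-9/2 - 4*(-53)) - 7600) = (1/(-19199) + 27912)*((-9/2 + 212) - 7600) = (-1/19199 + 27912)*(415/2 - 7600) = (535882487/19199)*(-14785/2) = -7923022570295/38398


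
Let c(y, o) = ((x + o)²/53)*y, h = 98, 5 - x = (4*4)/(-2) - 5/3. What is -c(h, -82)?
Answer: -3998792/477 ≈ -8383.2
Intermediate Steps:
x = 44/3 (x = 5 - ((4*4)/(-2) - 5/3) = 5 - (16*(-½) - 5*⅓) = 5 - (-8 - 5/3) = 5 - 1*(-29/3) = 5 + 29/3 = 44/3 ≈ 14.667)
c(y, o) = y*(44/3 + o)²/53 (c(y, o) = ((44/3 + o)²/53)*y = y*(44/3 + o)²/53)
-c(h, -82) = -98*(44 + 3*(-82))²/477 = -98*(44 - 246)²/477 = -98*(-202)²/477 = -98*40804/477 = -1*3998792/477 = -3998792/477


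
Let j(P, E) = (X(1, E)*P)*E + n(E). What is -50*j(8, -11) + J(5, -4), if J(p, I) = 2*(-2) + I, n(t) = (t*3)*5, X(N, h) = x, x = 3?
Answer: 21442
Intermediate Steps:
X(N, h) = 3
n(t) = 15*t (n(t) = (3*t)*5 = 15*t)
j(P, E) = 15*E + 3*E*P (j(P, E) = (3*P)*E + 15*E = 3*E*P + 15*E = 15*E + 3*E*P)
J(p, I) = -4 + I
-50*j(8, -11) + J(5, -4) = -150*(-11)*(5 + 8) + (-4 - 4) = -150*(-11)*13 - 8 = -50*(-429) - 8 = 21450 - 8 = 21442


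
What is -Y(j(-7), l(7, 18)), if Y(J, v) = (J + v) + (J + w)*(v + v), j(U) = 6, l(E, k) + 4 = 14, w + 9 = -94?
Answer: 1924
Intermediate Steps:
w = -103 (w = -9 - 94 = -103)
l(E, k) = 10 (l(E, k) = -4 + 14 = 10)
Y(J, v) = J + v + 2*v*(-103 + J) (Y(J, v) = (J + v) + (J - 103)*(v + v) = (J + v) + (-103 + J)*(2*v) = (J + v) + 2*v*(-103 + J) = J + v + 2*v*(-103 + J))
-Y(j(-7), l(7, 18)) = -(6 - 205*10 + 2*6*10) = -(6 - 2050 + 120) = -1*(-1924) = 1924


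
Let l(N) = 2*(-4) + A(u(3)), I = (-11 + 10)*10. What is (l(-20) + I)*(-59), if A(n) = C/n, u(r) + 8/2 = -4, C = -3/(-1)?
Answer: 8673/8 ≈ 1084.1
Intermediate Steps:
C = 3 (C = -3*(-1) = 3)
u(r) = -8 (u(r) = -4 - 4 = -8)
A(n) = 3/n
I = -10 (I = -1*10 = -10)
l(N) = -67/8 (l(N) = 2*(-4) + 3/(-8) = -8 + 3*(-⅛) = -8 - 3/8 = -67/8)
(l(-20) + I)*(-59) = (-67/8 - 10)*(-59) = -147/8*(-59) = 8673/8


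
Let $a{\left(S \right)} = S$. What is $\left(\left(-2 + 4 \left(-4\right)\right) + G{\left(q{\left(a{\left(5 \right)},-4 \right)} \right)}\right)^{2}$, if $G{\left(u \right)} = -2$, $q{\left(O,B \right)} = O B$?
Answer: $400$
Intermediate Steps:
$q{\left(O,B \right)} = B O$
$\left(\left(-2 + 4 \left(-4\right)\right) + G{\left(q{\left(a{\left(5 \right)},-4 \right)} \right)}\right)^{2} = \left(\left(-2 + 4 \left(-4\right)\right) - 2\right)^{2} = \left(\left(-2 - 16\right) - 2\right)^{2} = \left(-18 - 2\right)^{2} = \left(-20\right)^{2} = 400$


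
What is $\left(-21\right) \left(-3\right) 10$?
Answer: $630$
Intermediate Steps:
$\left(-21\right) \left(-3\right) 10 = 63 \cdot 10 = 630$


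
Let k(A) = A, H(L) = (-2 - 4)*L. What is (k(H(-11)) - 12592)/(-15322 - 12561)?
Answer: 12526/27883 ≈ 0.44923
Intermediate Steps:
H(L) = -6*L
(k(H(-11)) - 12592)/(-15322 - 12561) = (-6*(-11) - 12592)/(-15322 - 12561) = (66 - 12592)/(-27883) = -12526*(-1/27883) = 12526/27883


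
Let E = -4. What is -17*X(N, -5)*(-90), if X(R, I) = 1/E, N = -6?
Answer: -765/2 ≈ -382.50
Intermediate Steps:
X(R, I) = -¼ (X(R, I) = 1/(-4) = -¼)
-17*X(N, -5)*(-90) = -17*(-¼)*(-90) = (17/4)*(-90) = -765/2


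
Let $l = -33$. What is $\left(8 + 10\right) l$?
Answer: $-594$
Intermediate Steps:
$\left(8 + 10\right) l = \left(8 + 10\right) \left(-33\right) = 18 \left(-33\right) = -594$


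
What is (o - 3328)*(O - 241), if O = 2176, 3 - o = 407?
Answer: -7221420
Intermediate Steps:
o = -404 (o = 3 - 1*407 = 3 - 407 = -404)
(o - 3328)*(O - 241) = (-404 - 3328)*(2176 - 241) = -3732*1935 = -7221420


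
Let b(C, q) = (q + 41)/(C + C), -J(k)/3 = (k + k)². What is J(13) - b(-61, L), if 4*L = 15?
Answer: -989485/488 ≈ -2027.6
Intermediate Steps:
L = 15/4 (L = (¼)*15 = 15/4 ≈ 3.7500)
J(k) = -12*k² (J(k) = -3*(k + k)² = -3*4*k² = -12*k²)
b(C, q) = (41 + q)/(2*C) (b(C, q) = (41 + q)/((2*C)) = (41 + q)*(1/(2*C)) = (41 + q)/(2*C))
J(13) - b(-61, L) = -12*13² - (41 + 15/4)/(2*(-61)) = -12*169 - (-1)*179/(2*61*4) = -2028 - 1*(-179/488) = -2028 + 179/488 = -989485/488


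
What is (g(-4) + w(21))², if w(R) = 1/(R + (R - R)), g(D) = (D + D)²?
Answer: 1809025/441 ≈ 4102.1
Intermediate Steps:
g(D) = 4*D² (g(D) = (2*D)² = 4*D²)
w(R) = 1/R (w(R) = 1/(R + 0) = 1/R)
(g(-4) + w(21))² = (4*(-4)² + 1/21)² = (4*16 + 1/21)² = (64 + 1/21)² = (1345/21)² = 1809025/441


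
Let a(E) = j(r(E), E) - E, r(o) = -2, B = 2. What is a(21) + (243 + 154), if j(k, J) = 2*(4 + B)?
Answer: 388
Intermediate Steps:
j(k, J) = 12 (j(k, J) = 2*(4 + 2) = 2*6 = 12)
a(E) = 12 - E
a(21) + (243 + 154) = (12 - 1*21) + (243 + 154) = (12 - 21) + 397 = -9 + 397 = 388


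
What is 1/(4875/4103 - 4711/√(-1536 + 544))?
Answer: 19842108000/373642823868289 - 317231371996*I*√62/373642823868289 ≈ 5.3104e-5 - 0.0066852*I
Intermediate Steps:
1/(4875/4103 - 4711/√(-1536 + 544)) = 1/(4875*(1/4103) - 4711*(-I*√62/248)) = 1/(4875/4103 - 4711*(-I*√62/248)) = 1/(4875/4103 - (-4711)*I*√62/248) = 1/(4875/4103 + 4711*I*√62/248)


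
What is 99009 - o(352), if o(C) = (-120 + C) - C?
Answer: 99129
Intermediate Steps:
o(C) = -120
99009 - o(352) = 99009 - 1*(-120) = 99009 + 120 = 99129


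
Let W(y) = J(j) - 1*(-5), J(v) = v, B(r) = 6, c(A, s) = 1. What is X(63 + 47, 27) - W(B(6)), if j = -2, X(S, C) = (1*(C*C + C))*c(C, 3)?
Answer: 753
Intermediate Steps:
X(S, C) = C + C² (X(S, C) = (1*(C*C + C))*1 = (1*(C² + C))*1 = (1*(C + C²))*1 = (C + C²)*1 = C + C²)
W(y) = 3 (W(y) = -2 - 1*(-5) = -2 + 5 = 3)
X(63 + 47, 27) - W(B(6)) = 27*(1 + 27) - 1*3 = 27*28 - 3 = 756 - 3 = 753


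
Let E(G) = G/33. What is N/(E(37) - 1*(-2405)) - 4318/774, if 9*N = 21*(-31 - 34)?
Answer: -173365853/30728574 ≈ -5.6418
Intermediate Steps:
N = -455/3 (N = (21*(-31 - 34))/9 = (21*(-65))/9 = (⅑)*(-1365) = -455/3 ≈ -151.67)
E(G) = G/33 (E(G) = G*(1/33) = G/33)
N/(E(37) - 1*(-2405)) - 4318/774 = -455/(3*((1/33)*37 - 1*(-2405))) - 4318/774 = -455/(3*(37/33 + 2405)) - 4318*1/774 = -455/(3*79402/33) - 2159/387 = -455/3*33/79402 - 2159/387 = -5005/79402 - 2159/387 = -173365853/30728574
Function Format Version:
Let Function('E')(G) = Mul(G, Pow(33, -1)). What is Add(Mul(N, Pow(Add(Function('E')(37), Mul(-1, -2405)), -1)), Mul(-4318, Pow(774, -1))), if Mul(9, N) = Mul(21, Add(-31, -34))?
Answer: Rational(-173365853, 30728574) ≈ -5.6418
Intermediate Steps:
N = Rational(-455, 3) (N = Mul(Rational(1, 9), Mul(21, Add(-31, -34))) = Mul(Rational(1, 9), Mul(21, -65)) = Mul(Rational(1, 9), -1365) = Rational(-455, 3) ≈ -151.67)
Function('E')(G) = Mul(Rational(1, 33), G) (Function('E')(G) = Mul(G, Rational(1, 33)) = Mul(Rational(1, 33), G))
Add(Mul(N, Pow(Add(Function('E')(37), Mul(-1, -2405)), -1)), Mul(-4318, Pow(774, -1))) = Add(Mul(Rational(-455, 3), Pow(Add(Mul(Rational(1, 33), 37), Mul(-1, -2405)), -1)), Mul(-4318, Pow(774, -1))) = Add(Mul(Rational(-455, 3), Pow(Add(Rational(37, 33), 2405), -1)), Mul(-4318, Rational(1, 774))) = Add(Mul(Rational(-455, 3), Pow(Rational(79402, 33), -1)), Rational(-2159, 387)) = Add(Mul(Rational(-455, 3), Rational(33, 79402)), Rational(-2159, 387)) = Add(Rational(-5005, 79402), Rational(-2159, 387)) = Rational(-173365853, 30728574)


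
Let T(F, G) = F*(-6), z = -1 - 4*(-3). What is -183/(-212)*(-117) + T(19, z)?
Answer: -45579/212 ≈ -215.00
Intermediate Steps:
z = 11 (z = -1 + 12 = 11)
T(F, G) = -6*F
-183/(-212)*(-117) + T(19, z) = -183/(-212)*(-117) - 6*19 = -183*(-1/212)*(-117) - 114 = (183/212)*(-117) - 114 = -21411/212 - 114 = -45579/212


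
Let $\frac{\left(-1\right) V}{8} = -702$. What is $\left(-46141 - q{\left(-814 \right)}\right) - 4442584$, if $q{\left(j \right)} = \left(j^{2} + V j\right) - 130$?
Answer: $-579767$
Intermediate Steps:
$V = 5616$ ($V = \left(-8\right) \left(-702\right) = 5616$)
$q{\left(j \right)} = -130 + j^{2} + 5616 j$ ($q{\left(j \right)} = \left(j^{2} + 5616 j\right) - 130 = -130 + j^{2} + 5616 j$)
$\left(-46141 - q{\left(-814 \right)}\right) - 4442584 = \left(-46141 - \left(-130 + \left(-814\right)^{2} + 5616 \left(-814\right)\right)\right) - 4442584 = \left(-46141 - \left(-130 + 662596 - 4571424\right)\right) - 4442584 = \left(-46141 - -3908958\right) - 4442584 = \left(-46141 + 3908958\right) - 4442584 = 3862817 - 4442584 = -579767$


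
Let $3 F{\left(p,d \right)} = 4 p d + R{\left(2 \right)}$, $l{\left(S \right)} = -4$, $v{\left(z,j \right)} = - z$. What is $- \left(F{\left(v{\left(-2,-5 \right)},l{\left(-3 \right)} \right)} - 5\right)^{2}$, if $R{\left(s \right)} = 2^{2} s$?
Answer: $-169$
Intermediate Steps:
$R{\left(s \right)} = 4 s$
$F{\left(p,d \right)} = \frac{8}{3} + \frac{4 d p}{3}$ ($F{\left(p,d \right)} = \frac{4 p d + 4 \cdot 2}{3} = \frac{4 d p + 8}{3} = \frac{8 + 4 d p}{3} = \frac{8}{3} + \frac{4 d p}{3}$)
$- \left(F{\left(v{\left(-2,-5 \right)},l{\left(-3 \right)} \right)} - 5\right)^{2} = - \left(\left(\frac{8}{3} + \frac{4}{3} \left(-4\right) \left(\left(-1\right) \left(-2\right)\right)\right) - 5\right)^{2} = - \left(\left(\frac{8}{3} + \frac{4}{3} \left(-4\right) 2\right) - 5\right)^{2} = - \left(\left(\frac{8}{3} - \frac{32}{3}\right) - 5\right)^{2} = - \left(-8 - 5\right)^{2} = - \left(-13\right)^{2} = \left(-1\right) 169 = -169$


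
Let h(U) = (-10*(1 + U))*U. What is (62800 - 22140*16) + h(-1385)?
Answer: -19459840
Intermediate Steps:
h(U) = U*(-10 - 10*U) (h(U) = (-10 - 10*U)*U = U*(-10 - 10*U))
(62800 - 22140*16) + h(-1385) = (62800 - 22140*16) - 10*(-1385)*(1 - 1385) = (62800 - 354240) - 10*(-1385)*(-1384) = -291440 - 19168400 = -19459840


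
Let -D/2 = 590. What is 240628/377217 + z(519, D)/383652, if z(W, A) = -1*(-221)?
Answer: 10266753157/16080006276 ≈ 0.63848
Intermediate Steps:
D = -1180 (D = -2*590 = -1180)
z(W, A) = 221
240628/377217 + z(519, D)/383652 = 240628/377217 + 221/383652 = 10266753157/16080006276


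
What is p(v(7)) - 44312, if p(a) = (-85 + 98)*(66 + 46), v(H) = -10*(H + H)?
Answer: -42856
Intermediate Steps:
v(H) = -20*H
p(a) = 1456 (p(a) = 13*112 = 1456)
p(v(7)) - 44312 = 1456 - 44312 = -42856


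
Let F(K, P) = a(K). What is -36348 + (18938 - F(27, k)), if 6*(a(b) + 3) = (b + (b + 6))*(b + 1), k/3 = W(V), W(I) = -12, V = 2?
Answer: -17687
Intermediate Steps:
k = -36 (k = 3*(-12) = -36)
a(b) = -3 + (1 + b)*(6 + 2*b)/6 (a(b) = -3 + ((b + (b + 6))*(b + 1))/6 = -3 + ((b + (6 + b))*(1 + b))/6 = -3 + ((6 + 2*b)*(1 + b))/6 = -3 + ((1 + b)*(6 + 2*b))/6 = -3 + (1 + b)*(6 + 2*b)/6)
F(K, P) = -2 + K²/3 + 4*K/3
-36348 + (18938 - F(27, k)) = -36348 + (18938 - (-2 + (⅓)*27² + (4/3)*27)) = -36348 + (18938 - (-2 + (⅓)*729 + 36)) = -36348 + (18938 - (-2 + 243 + 36)) = -36348 + (18938 - 1*277) = -36348 + (18938 - 277) = -36348 + 18661 = -17687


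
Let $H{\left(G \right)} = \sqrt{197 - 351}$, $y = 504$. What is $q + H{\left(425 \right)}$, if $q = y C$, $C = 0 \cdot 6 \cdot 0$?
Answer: $i \sqrt{154} \approx 12.41 i$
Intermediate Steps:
$C = 0$ ($C = 0 \cdot 0 = 0$)
$H{\left(G \right)} = i \sqrt{154}$ ($H{\left(G \right)} = \sqrt{-154} = i \sqrt{154}$)
$q = 0$ ($q = 504 \cdot 0 = 0$)
$q + H{\left(425 \right)} = 0 + i \sqrt{154} = i \sqrt{154}$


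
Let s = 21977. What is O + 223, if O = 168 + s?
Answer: 22368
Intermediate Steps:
O = 22145 (O = 168 + 21977 = 22145)
O + 223 = 22145 + 223 = 22368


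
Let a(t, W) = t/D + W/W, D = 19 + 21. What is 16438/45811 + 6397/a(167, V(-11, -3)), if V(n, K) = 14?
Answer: 11725521346/9482877 ≈ 1236.5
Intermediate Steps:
D = 40
a(t, W) = 1 + t/40 (a(t, W) = t/40 + W/W = t*(1/40) + 1 = t/40 + 1 = 1 + t/40)
16438/45811 + 6397/a(167, V(-11, -3)) = 16438/45811 + 6397/(1 + (1/40)*167) = 16438*(1/45811) + 6397/(1 + 167/40) = 16438/45811 + 6397/(207/40) = 16438/45811 + 6397*(40/207) = 16438/45811 + 255880/207 = 11725521346/9482877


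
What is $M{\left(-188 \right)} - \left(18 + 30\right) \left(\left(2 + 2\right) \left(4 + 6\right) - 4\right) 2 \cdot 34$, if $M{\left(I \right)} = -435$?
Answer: $-117939$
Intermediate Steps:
$M{\left(-188 \right)} - \left(18 + 30\right) \left(\left(2 + 2\right) \left(4 + 6\right) - 4\right) 2 \cdot 34 = -435 - \left(18 + 30\right) \left(\left(2 + 2\right) \left(4 + 6\right) - 4\right) 2 \cdot 34 = -435 - 48 \left(4 \cdot 10 - 4\right) 2 \cdot 34 = -435 - 48 \left(40 - 4\right) 2 \cdot 34 = -435 - 48 \cdot 36 \cdot 2 \cdot 34 = -435 - 48 \cdot 72 \cdot 34 = -435 - 3456 \cdot 34 = -435 - 117504 = -117939$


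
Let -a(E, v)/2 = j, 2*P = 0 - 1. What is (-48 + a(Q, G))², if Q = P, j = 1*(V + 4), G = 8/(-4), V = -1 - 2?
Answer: 2500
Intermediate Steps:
V = -3
G = -2 (G = 8*(-¼) = -2)
P = -½ (P = (0 - 1)/2 = (½)*(-1) = -½ ≈ -0.50000)
j = 1 (j = 1*(-3 + 4) = 1*1 = 1)
Q = -½ ≈ -0.50000
a(E, v) = -2 (a(E, v) = -2*1 = -2)
(-48 + a(Q, G))² = (-48 - 2)² = (-50)² = 2500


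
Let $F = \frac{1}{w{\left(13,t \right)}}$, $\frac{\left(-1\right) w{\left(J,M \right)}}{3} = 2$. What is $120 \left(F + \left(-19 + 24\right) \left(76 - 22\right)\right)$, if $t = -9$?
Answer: $32380$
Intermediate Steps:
$w{\left(J,M \right)} = -6$ ($w{\left(J,M \right)} = \left(-3\right) 2 = -6$)
$F = - \frac{1}{6}$ ($F = \frac{1}{-6} = - \frac{1}{6} \approx -0.16667$)
$120 \left(F + \left(-19 + 24\right) \left(76 - 22\right)\right) = 120 \left(- \frac{1}{6} + \left(-19 + 24\right) \left(76 - 22\right)\right) = 120 \left(- \frac{1}{6} + 5 \cdot 54\right) = 120 \left(- \frac{1}{6} + 270\right) = 120 \cdot \frac{1619}{6} = 32380$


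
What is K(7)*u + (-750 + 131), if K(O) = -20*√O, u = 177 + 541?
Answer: -619 - 14360*√7 ≈ -38612.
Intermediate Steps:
u = 718
K(7)*u + (-750 + 131) = -20*√7*718 + (-750 + 131) = -14360*√7 - 619 = -619 - 14360*√7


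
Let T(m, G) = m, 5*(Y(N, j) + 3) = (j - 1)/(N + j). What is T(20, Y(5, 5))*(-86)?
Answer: -1720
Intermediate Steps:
Y(N, j) = -3 + (-1 + j)/(5*(N + j)) (Y(N, j) = -3 + ((j - 1)/(N + j))/5 = -3 + ((-1 + j)/(N + j))/5 = -3 + (-1 + j)/(5*(N + j)))
T(20, Y(5, 5))*(-86) = 20*(-86) = -1720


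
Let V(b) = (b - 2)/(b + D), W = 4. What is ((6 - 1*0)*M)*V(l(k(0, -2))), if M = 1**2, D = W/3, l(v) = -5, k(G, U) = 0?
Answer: 126/11 ≈ 11.455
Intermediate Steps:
D = 4/3 ≈ 1.3333
M = 1
V(b) = (-2 + b)/(4/3 + b) (V(b) = (b - 2)/(b + 4/3) = (-2 + b)/(4/3 + b))
((6 - 1*0)*M)*V(l(k(0, -2))) = ((6 - 1*0)*1)*(3*(-2 - 5)/(4 + 3*(-5))) = ((6 + 0)*1)*(3*(-7)/(4 - 15)) = (6*1)*(3*(-7)/(-11)) = 6*(3*(-1/11)*(-7)) = 6*(21/11) = 126/11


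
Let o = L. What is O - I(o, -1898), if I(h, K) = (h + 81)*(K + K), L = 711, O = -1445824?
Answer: 1560608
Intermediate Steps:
o = 711
I(h, K) = 2*K*(81 + h) (I(h, K) = (81 + h)*(2*K) = 2*K*(81 + h))
O - I(o, -1898) = -1445824 - 2*(-1898)*(81 + 711) = -1445824 - 2*(-1898)*792 = -1445824 - 1*(-3006432) = -1445824 + 3006432 = 1560608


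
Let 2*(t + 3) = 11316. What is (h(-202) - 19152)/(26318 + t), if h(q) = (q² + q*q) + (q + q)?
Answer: 62052/31973 ≈ 1.9408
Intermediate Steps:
t = 5655 (t = -3 + (½)*11316 = -3 + 5658 = 5655)
h(q) = 2*q + 2*q² (h(q) = (q² + q²) + 2*q = 2*q² + 2*q = 2*q + 2*q²)
(h(-202) - 19152)/(26318 + t) = (2*(-202)*(1 - 202) - 19152)/(26318 + 5655) = (2*(-202)*(-201) - 19152)/31973 = (81204 - 19152)*(1/31973) = 62052*(1/31973) = 62052/31973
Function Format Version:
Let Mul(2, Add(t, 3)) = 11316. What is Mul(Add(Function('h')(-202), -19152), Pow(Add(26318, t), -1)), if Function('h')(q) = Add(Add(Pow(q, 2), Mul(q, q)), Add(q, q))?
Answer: Rational(62052, 31973) ≈ 1.9408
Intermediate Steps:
t = 5655 (t = Add(-3, Mul(Rational(1, 2), 11316)) = Add(-3, 5658) = 5655)
Function('h')(q) = Add(Mul(2, q), Mul(2, Pow(q, 2))) (Function('h')(q) = Add(Add(Pow(q, 2), Pow(q, 2)), Mul(2, q)) = Add(Mul(2, Pow(q, 2)), Mul(2, q)) = Add(Mul(2, q), Mul(2, Pow(q, 2))))
Mul(Add(Function('h')(-202), -19152), Pow(Add(26318, t), -1)) = Mul(Add(Mul(2, -202, Add(1, -202)), -19152), Pow(Add(26318, 5655), -1)) = Mul(Add(Mul(2, -202, -201), -19152), Pow(31973, -1)) = Mul(Add(81204, -19152), Rational(1, 31973)) = Mul(62052, Rational(1, 31973)) = Rational(62052, 31973)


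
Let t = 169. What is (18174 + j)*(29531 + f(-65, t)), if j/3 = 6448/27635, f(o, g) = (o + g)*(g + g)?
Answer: 32487543476622/27635 ≈ 1.1756e+9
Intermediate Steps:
f(o, g) = 2*g*(g + o) (f(o, g) = (g + o)*(2*g) = 2*g*(g + o))
j = 19344/27635 (j = 3*(6448/27635) = 19344/27635 ≈ 0.69998)
(18174 + j)*(29531 + f(-65, t)) = (18174 + 19344/27635)*(29531 + 2*169*(169 - 65)) = 502257834*(29531 + 2*169*104)/27635 = 502257834*(29531 + 35152)/27635 = (502257834/27635)*64683 = 32487543476622/27635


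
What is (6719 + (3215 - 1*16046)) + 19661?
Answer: 13549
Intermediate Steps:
(6719 + (3215 - 1*16046)) + 19661 = (6719 + (3215 - 16046)) + 19661 = (6719 - 12831) + 19661 = -6112 + 19661 = 13549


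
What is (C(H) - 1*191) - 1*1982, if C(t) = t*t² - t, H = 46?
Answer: 95117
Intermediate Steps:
C(t) = t³ - t
(C(H) - 1*191) - 1*1982 = ((46³ - 1*46) - 1*191) - 1*1982 = ((97336 - 46) - 191) - 1982 = (97290 - 191) - 1982 = 97099 - 1982 = 95117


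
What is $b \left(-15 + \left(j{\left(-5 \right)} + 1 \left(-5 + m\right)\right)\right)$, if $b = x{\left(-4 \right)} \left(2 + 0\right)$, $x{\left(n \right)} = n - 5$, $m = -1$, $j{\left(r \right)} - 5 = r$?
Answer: $378$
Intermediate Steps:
$j{\left(r \right)} = 5 + r$
$x{\left(n \right)} = -5 + n$
$b = -18$ ($b = \left(-5 - 4\right) \left(2 + 0\right) = \left(-9\right) 2 = -18$)
$b \left(-15 + \left(j{\left(-5 \right)} + 1 \left(-5 + m\right)\right)\right) = - 18 \left(-15 + \left(\left(5 - 5\right) + 1 \left(-5 - 1\right)\right)\right) = - 18 \left(-15 + \left(0 + 1 \left(-6\right)\right)\right) = - 18 \left(-15 + \left(0 - 6\right)\right) = - 18 \left(-15 - 6\right) = \left(-18\right) \left(-21\right) = 378$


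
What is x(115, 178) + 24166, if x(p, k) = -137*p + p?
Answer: 8526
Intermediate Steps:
x(p, k) = -136*p
x(115, 178) + 24166 = -136*115 + 24166 = -15640 + 24166 = 8526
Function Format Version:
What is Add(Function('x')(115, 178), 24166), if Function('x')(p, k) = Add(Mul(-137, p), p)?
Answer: 8526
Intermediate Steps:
Function('x')(p, k) = Mul(-136, p)
Add(Function('x')(115, 178), 24166) = Add(Mul(-136, 115), 24166) = Add(-15640, 24166) = 8526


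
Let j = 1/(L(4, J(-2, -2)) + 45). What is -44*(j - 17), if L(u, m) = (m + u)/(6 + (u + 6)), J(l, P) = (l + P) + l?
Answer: 268180/359 ≈ 747.02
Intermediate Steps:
J(l, P) = P + 2*l (J(l, P) = (P + l) + l = P + 2*l)
L(u, m) = (m + u)/(12 + u) (L(u, m) = (m + u)/(6 + (6 + u)) = (m + u)/(12 + u))
j = 8/359 (j = 1/(((-2 + 2*(-2)) + 4)/(12 + 4) + 45) = 1/(((-2 - 4) + 4)/16 + 45) = 1/((-6 + 4)/16 + 45) = 1/((1/16)*(-2) + 45) = 1/(-⅛ + 45) = 1/(359/8) = 8/359 ≈ 0.022284)
-44*(j - 17) = -44*(8/359 - 17) = -44*(-6095/359) = 268180/359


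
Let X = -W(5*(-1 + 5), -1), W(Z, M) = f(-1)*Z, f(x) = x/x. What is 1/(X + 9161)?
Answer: 1/9141 ≈ 0.00010940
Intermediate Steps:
f(x) = 1
W(Z, M) = Z (W(Z, M) = 1*Z = Z)
X = -20 (X = -5*(-1 + 5) = -5*4 = -1*20 = -20)
1/(X + 9161) = 1/(-20 + 9161) = 1/9141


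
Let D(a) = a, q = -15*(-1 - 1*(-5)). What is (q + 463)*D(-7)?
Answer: -2821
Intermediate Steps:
q = -60 (q = -15*(-1 + 5) = -15*4 = -60)
(q + 463)*D(-7) = (-60 + 463)*(-7) = 403*(-7) = -2821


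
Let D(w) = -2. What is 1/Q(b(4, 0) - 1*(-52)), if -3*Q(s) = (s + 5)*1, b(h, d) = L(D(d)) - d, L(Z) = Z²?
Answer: -3/61 ≈ -0.049180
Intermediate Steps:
b(h, d) = 4 - d (b(h, d) = (-2)² - d = 4 - d)
Q(s) = -5/3 - s/3 (Q(s) = -(s + 5)/3 = -(5 + s)/3 = -5/3 - s/3)
1/Q(b(4, 0) - 1*(-52)) = 1/(-5/3 - ((4 - 1*0) - 1*(-52))/3) = 1/(-5/3 - ((4 + 0) + 52)/3) = 1/(-5/3 - (4 + 52)/3) = 1/(-5/3 - ⅓*56) = 1/(-5/3 - 56/3) = 1/(-61/3) = -3/61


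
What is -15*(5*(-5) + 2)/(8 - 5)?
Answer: 115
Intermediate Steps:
-15*(5*(-5) + 2)/(8 - 5) = -15*(-25 + 2)/3 = -(-345)/3 = -15*(-23/3) = 115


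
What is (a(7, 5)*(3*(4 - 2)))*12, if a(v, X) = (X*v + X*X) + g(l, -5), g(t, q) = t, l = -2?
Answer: 4176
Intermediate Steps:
a(v, X) = -2 + X² + X*v (a(v, X) = (X*v + X*X) - 2 = (X*v + X²) - 2 = (X² + X*v) - 2 = -2 + X² + X*v)
(a(7, 5)*(3*(4 - 2)))*12 = ((-2 + 5² + 5*7)*(3*(4 - 2)))*12 = ((-2 + 25 + 35)*(3*2))*12 = (58*6)*12 = 348*12 = 4176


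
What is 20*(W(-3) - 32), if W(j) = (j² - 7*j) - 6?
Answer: -160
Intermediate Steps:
W(j) = -6 + j² - 7*j
20*(W(-3) - 32) = 20*((-6 + (-3)² - 7*(-3)) - 32) = 20*((-6 + 9 + 21) - 32) = 20*(24 - 32) = 20*(-8) = -160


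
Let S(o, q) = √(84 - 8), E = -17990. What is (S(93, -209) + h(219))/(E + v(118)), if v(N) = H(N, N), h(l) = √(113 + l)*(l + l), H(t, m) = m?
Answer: -219*√83/4468 - √19/8936 ≈ -0.44704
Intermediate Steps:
h(l) = 2*l*√(113 + l) (h(l) = √(113 + l)*(2*l) = 2*l*√(113 + l))
S(o, q) = 2*√19 (S(o, q) = √76 = 2*√19)
v(N) = N
(S(93, -209) + h(219))/(E + v(118)) = (2*√19 + 2*219*√(113 + 219))/(-17990 + 118) = (2*√19 + 2*219*√332)/(-17872) = (2*√19 + 2*219*(2*√83))*(-1/17872) = (2*√19 + 876*√83)*(-1/17872) = -219*√83/4468 - √19/8936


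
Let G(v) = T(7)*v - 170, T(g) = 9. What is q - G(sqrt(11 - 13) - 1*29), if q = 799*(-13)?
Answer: -9956 - 9*I*sqrt(2) ≈ -9956.0 - 12.728*I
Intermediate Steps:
q = -10387
G(v) = -170 + 9*v (G(v) = 9*v - 170 = -170 + 9*v)
q - G(sqrt(11 - 13) - 1*29) = -10387 - (-170 + 9*(sqrt(11 - 13) - 1*29)) = -10387 - (-170 + 9*(sqrt(-2) - 29)) = -10387 - (-170 + 9*(I*sqrt(2) - 29)) = -10387 - (-170 + 9*(-29 + I*sqrt(2))) = -10387 - (-170 + (-261 + 9*I*sqrt(2))) = -10387 - (-431 + 9*I*sqrt(2)) = -10387 + (431 - 9*I*sqrt(2)) = -9956 - 9*I*sqrt(2)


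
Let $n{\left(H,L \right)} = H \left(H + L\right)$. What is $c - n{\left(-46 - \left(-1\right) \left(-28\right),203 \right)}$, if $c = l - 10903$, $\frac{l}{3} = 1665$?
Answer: $3638$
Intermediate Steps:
$l = 4995$ ($l = 3 \cdot 1665 = 4995$)
$c = -5908$ ($c = 4995 - 10903 = -5908$)
$c - n{\left(-46 - \left(-1\right) \left(-28\right),203 \right)} = -5908 - \left(-46 - \left(-1\right) \left(-28\right)\right) \left(\left(-46 - \left(-1\right) \left(-28\right)\right) + 203\right) = -5908 - \left(-46 - 28\right) \left(\left(-46 - 28\right) + 203\right) = -5908 - - 74 \left(-74 + 203\right) = -5908 - \left(-74\right) 129 = -5908 - -9546 = -5908 + 9546 = 3638$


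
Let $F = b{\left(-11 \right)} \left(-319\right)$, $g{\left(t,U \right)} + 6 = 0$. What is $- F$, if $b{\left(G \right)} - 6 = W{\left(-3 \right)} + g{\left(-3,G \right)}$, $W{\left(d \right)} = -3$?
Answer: $-957$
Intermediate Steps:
$g{\left(t,U \right)} = -6$ ($g{\left(t,U \right)} = -6 + 0 = -6$)
$b{\left(G \right)} = -3$ ($b{\left(G \right)} = 6 - 9 = -3$)
$F = 957$ ($F = \left(-3\right) \left(-319\right) = 957$)
$- F = \left(-1\right) 957 = -957$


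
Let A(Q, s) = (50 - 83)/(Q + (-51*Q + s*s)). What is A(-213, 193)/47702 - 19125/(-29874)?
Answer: 3641524386534/5688204024971 ≈ 0.64019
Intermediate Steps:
A(Q, s) = -33/(s² - 50*Q) (A(Q, s) = -33/(Q + (-51*Q + s²)) = -33/(Q + (s² - 51*Q)) = -33/(s² - 50*Q))
A(-213, 193)/47702 - 19125/(-29874) = (33/(-1*193² + 50*(-213)))/47702 - 19125/(-29874) = (33/(-1*37249 - 10650))*(1/47702) - 19125*(-1/29874) = (33/(-37249 - 10650))*(1/47702) + 6375/9958 = (33/(-47899))*(1/47702) + 6375/9958 = (33*(-1/47899))*(1/47702) + 6375/9958 = -33/47899*1/47702 + 6375/9958 = -33/2284878098 + 6375/9958 = 3641524386534/5688204024971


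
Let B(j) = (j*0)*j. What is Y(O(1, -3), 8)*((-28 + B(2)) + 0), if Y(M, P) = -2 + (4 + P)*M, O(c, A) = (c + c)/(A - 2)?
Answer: 952/5 ≈ 190.40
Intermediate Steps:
B(j) = 0 (B(j) = 0*j = 0)
O(c, A) = 2*c/(-2 + A) (O(c, A) = (2*c)/(-2 + A) = 2*c/(-2 + A))
Y(M, P) = -2 + M*(4 + P)
Y(O(1, -3), 8)*((-28 + B(2)) + 0) = (-2 + 4*(2*1/(-2 - 3)) + (2*1/(-2 - 3))*8)*((-28 + 0) + 0) = (-2 + 4*(2*1/(-5)) + (2*1/(-5))*8)*(-28 + 0) = (-2 + 4*(2*1*(-⅕)) + (2*1*(-⅕))*8)*(-28) = (-2 + 4*(-⅖) - ⅖*8)*(-28) = (-2 - 8/5 - 16/5)*(-28) = -34/5*(-28) = 952/5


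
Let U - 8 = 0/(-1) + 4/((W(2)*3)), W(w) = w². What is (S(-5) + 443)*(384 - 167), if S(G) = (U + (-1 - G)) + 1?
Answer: 297073/3 ≈ 99024.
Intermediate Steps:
U = 25/3 (U = 8 + (0/(-1) + 4/((2²*3))) = 8 + (0*(-1) + 4/((4*3))) = 8 + (0 + 4/12) = 8 + (0 + 4*(1/12)) = 8 + (0 + ⅓) = 8 + ⅓ = 25/3 ≈ 8.3333)
S(G) = 25/3 - G (S(G) = (25/3 + (-1 - G)) + 1 = (22/3 - G) + 1 = 25/3 - G)
(S(-5) + 443)*(384 - 167) = ((25/3 - 1*(-5)) + 443)*(384 - 167) = ((25/3 + 5) + 443)*217 = (40/3 + 443)*217 = (1369/3)*217 = 297073/3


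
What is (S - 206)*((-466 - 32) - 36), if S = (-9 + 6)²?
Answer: 105198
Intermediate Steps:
S = 9 (S = (-3)² = 9)
(S - 206)*((-466 - 32) - 36) = (9 - 206)*((-466 - 32) - 36) = -197*(-498 - 36) = -197*(-534) = 105198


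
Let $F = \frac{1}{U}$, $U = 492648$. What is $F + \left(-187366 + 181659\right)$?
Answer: $- \frac{2811542135}{492648} \approx -5707.0$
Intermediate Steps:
$F = \frac{1}{492648} \approx 2.0298 \cdot 10^{-6}$
$F + \left(-187366 + 181659\right) = \frac{1}{492648} + \left(-187366 + 181659\right) = \frac{1}{492648} - 5707 = - \frac{2811542135}{492648}$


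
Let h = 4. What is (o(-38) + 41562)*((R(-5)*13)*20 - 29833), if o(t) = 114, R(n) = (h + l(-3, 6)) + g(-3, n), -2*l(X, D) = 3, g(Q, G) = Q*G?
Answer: -1053694308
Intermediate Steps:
g(Q, G) = G*Q
l(X, D) = -3/2 (l(X, D) = -1/2*3 = -3/2)
R(n) = 5/2 - 3*n (R(n) = (4 - 3/2) + n*(-3) = 5/2 - 3*n)
(o(-38) + 41562)*((R(-5)*13)*20 - 29833) = (114 + 41562)*(((5/2 - 3*(-5))*13)*20 - 29833) = 41676*(((5/2 + 15)*13)*20 - 29833) = 41676*(((35/2)*13)*20 - 29833) = 41676*((455/2)*20 - 29833) = 41676*(4550 - 29833) = 41676*(-25283) = -1053694308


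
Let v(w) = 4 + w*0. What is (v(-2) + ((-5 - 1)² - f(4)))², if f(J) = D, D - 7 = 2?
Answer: 961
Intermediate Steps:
D = 9 (D = 7 + 2 = 9)
v(w) = 4 (v(w) = 4 + 0 = 4)
f(J) = 9
(v(-2) + ((-5 - 1)² - f(4)))² = (4 + ((-5 - 1)² - 1*9))² = (4 + ((-6)² - 9))² = (4 + (36 - 9))² = (4 + 27)² = 31² = 961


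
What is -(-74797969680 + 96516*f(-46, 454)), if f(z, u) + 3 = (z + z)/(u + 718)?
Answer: 21915892173672/293 ≈ 7.4798e+10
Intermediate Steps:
f(z, u) = -3 + 2*z/(718 + u) (f(z, u) = -3 + (z + z)/(u + 718) = -3 + (2*z)/(718 + u) = -3 + 2*z/(718 + u))
-(-74797969680 + 96516*f(-46, 454)) = -(-74797969680 + 96516*(-2154 - 3*454 + 2*(-46))/(718 + 454)) = -96516/(1/((-2154 - 1362 - 92)/1172 - 774980)) = -96516/(1/((1/1172)*(-3608) - 774980)) = -96516/(1/(-902/293 - 774980)) = -96516/(1/(-227070042/293)) = -96516/(-293/227070042) = -96516*(-227070042/293) = 21915892173672/293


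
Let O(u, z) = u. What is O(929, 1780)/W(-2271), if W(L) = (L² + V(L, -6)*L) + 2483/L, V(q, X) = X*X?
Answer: 2109759/11526878152 ≈ 0.00018303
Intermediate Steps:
V(q, X) = X²
W(L) = L² + 36*L + 2483/L (W(L) = (L² + (-6)²*L) + 2483/L = (L² + 36*L) + 2483/L = L² + 36*L + 2483/L)
O(929, 1780)/W(-2271) = 929/(((2483 + (-2271)²*(36 - 2271))/(-2271))) = 929/((-(2483 + 5157441*(-2235))/2271)) = 929/((-(2483 - 11526880635)/2271)) = 929/((-1/2271*(-11526878152))) = 929/(11526878152/2271) = 929*(2271/11526878152) = 2109759/11526878152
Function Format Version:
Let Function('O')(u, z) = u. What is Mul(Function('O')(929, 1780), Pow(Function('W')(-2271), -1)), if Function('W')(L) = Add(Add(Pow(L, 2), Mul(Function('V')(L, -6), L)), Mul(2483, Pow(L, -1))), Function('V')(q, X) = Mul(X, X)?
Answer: Rational(2109759, 11526878152) ≈ 0.00018303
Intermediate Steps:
Function('V')(q, X) = Pow(X, 2)
Function('W')(L) = Add(Pow(L, 2), Mul(36, L), Mul(2483, Pow(L, -1))) (Function('W')(L) = Add(Add(Pow(L, 2), Mul(Pow(-6, 2), L)), Mul(2483, Pow(L, -1))) = Add(Add(Pow(L, 2), Mul(36, L)), Mul(2483, Pow(L, -1))) = Add(Pow(L, 2), Mul(36, L), Mul(2483, Pow(L, -1))))
Mul(Function('O')(929, 1780), Pow(Function('W')(-2271), -1)) = Mul(929, Pow(Mul(Pow(-2271, -1), Add(2483, Mul(Pow(-2271, 2), Add(36, -2271)))), -1)) = Mul(929, Pow(Mul(Rational(-1, 2271), Add(2483, Mul(5157441, -2235))), -1)) = Mul(929, Pow(Mul(Rational(-1, 2271), Add(2483, -11526880635)), -1)) = Mul(929, Pow(Mul(Rational(-1, 2271), -11526878152), -1)) = Mul(929, Pow(Rational(11526878152, 2271), -1)) = Mul(929, Rational(2271, 11526878152)) = Rational(2109759, 11526878152)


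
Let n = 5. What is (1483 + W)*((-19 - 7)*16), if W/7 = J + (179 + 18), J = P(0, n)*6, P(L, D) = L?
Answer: -1190592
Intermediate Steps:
J = 0 (J = 0*6 = 0)
W = 1379 (W = 7*(0 + (179 + 18)) = 7*(0 + 197) = 7*197 = 1379)
(1483 + W)*((-19 - 7)*16) = (1483 + 1379)*((-19 - 7)*16) = 2862*(-26*16) = 2862*(-416) = -1190592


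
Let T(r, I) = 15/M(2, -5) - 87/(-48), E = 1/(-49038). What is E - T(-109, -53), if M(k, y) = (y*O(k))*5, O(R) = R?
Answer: -2966839/1961520 ≈ -1.5125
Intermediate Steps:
E = -1/49038 ≈ -2.0392e-5
M(k, y) = 5*k*y (M(k, y) = (y*k)*5 = (k*y)*5 = 5*k*y)
T(r, I) = 121/80 (T(r, I) = 15/((5*2*(-5))) - 87/(-48) = 15/(-50) - 87*(-1/48) = 15*(-1/50) + 29/16 = -3/10 + 29/16 = 121/80)
E - T(-109, -53) = -1/49038 - 1*121/80 = -1/49038 - 121/80 = -2966839/1961520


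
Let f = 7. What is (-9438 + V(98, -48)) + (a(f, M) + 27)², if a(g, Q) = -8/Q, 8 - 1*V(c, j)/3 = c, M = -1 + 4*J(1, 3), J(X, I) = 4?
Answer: -2026691/225 ≈ -9007.5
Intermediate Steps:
M = 15 (M = -1 + 4*4 = -1 + 16 = 15)
V(c, j) = 24 - 3*c
(-9438 + V(98, -48)) + (a(f, M) + 27)² = (-9438 + (24 - 3*98)) + (-8/15 + 27)² = (-9438 + (24 - 294)) + (-8*1/15 + 27)² = (-9438 - 270) + (-8/15 + 27)² = -9708 + (397/15)² = -9708 + 157609/225 = -2026691/225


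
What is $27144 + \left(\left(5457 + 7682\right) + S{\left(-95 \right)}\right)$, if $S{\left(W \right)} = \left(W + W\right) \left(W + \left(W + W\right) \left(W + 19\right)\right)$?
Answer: $-2685267$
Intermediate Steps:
$S{\left(W \right)} = 2 W \left(W + 2 W \left(19 + W\right)\right)$
$27144 + \left(\left(5457 + 7682\right) + S{\left(-95 \right)}\right) = 27144 + \left(\left(5457 + 7682\right) + \left(-95\right)^{2} \left(78 + 4 \left(-95\right)\right)\right) = 27144 + \left(13139 + 9025 \left(78 - 380\right)\right) = 27144 + \left(13139 + 9025 \left(-302\right)\right) = 27144 + \left(13139 - 2725550\right) = 27144 - 2712411 = -2685267$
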